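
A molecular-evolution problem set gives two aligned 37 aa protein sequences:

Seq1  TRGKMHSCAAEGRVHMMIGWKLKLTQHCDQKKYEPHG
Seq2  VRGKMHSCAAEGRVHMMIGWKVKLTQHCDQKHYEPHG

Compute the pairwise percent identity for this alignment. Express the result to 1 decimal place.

The sequences differ at positions 1 (T/V), 22 (L/V), 32 (K/H).
34 of the 37 sites match, so the percent identity is 34/37 × 100 = 91.9%.

91.9%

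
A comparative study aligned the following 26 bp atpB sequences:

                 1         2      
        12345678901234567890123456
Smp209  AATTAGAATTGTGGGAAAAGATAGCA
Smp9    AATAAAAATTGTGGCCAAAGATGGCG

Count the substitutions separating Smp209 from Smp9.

Differing sites — 4:T/A; 6:G/A; 15:G/C; 16:A/C; 23:A/G; 26:A/G.
That gives 6 mismatches out of 26 aligned sites, so the Hamming distance is 6.

6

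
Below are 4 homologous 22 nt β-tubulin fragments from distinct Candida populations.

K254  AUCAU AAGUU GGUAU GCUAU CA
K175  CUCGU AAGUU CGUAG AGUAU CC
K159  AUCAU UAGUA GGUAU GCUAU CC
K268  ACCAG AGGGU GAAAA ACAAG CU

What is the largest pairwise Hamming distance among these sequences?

14

Pairwise Hamming distances:
  K254 vs K175: 7
  K254 vs K159: 3
  K254 vs K268: 11
  K175 vs K159: 8
  K175 vs K268: 14
  K159 vs K268: 13
The largest is 14, between K175 and K268.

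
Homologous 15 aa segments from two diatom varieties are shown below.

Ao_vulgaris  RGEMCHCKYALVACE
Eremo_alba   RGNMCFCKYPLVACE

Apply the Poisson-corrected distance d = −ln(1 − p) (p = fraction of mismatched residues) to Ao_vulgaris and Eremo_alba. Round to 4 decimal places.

Differing sites — 3:E/N; 6:H/F; 10:A/P.
p = 3/15 = 0.200000.
d = −ln(1 − 0.200000) = −ln(0.800000) = 0.2231.

0.2231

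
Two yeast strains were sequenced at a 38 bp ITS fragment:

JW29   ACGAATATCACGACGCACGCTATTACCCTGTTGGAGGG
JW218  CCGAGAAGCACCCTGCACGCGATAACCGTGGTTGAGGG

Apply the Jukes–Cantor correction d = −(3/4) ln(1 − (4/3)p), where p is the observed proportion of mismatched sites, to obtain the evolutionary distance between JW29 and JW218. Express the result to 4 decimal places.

0.4099

Mismatches occur at site 1 (A/C), site 5 (A/G), site 6 (T/A), site 8 (T/G), site 12 (G/C), site 13 (A/C), site 14 (C/T), site 21 (T/G), site 24 (T/A), site 28 (C/G), site 31 (T/G), site 33 (G/T).
p = 12/38 = 0.315789.
d = −0.75 · ln(1 − (4/3)·0.315789) = −0.75 · ln(0.578948) = −0.75 · (-0.546543) = 0.4099.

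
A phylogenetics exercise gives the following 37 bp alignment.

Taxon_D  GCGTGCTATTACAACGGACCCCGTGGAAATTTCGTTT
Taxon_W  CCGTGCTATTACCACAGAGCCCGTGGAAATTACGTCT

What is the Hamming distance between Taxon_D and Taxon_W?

Mismatches occur at site 1 (G→C), site 13 (A→C), site 16 (G→A), site 19 (C→G), site 32 (T→A), site 36 (T→C).
That gives 6 mismatches out of 37 aligned sites, so the Hamming distance is 6.

6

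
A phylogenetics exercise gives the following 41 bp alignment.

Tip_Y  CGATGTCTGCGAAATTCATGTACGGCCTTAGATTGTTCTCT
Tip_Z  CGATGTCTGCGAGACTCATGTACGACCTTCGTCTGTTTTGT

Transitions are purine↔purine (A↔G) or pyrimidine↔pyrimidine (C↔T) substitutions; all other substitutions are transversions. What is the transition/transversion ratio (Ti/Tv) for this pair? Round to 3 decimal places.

Differing sites — 13:A/G (Ti); 15:T/C (Ti); 25:G/A (Ti); 30:A/C (Tv); 32:A/T (Tv); 33:T/C (Ti); 38:C/T (Ti); 40:C/G (Tv).
Of the 8 differences, 5 transitions and 3 transversions, so Ti/Tv = 5/3 = 1.667.

1.667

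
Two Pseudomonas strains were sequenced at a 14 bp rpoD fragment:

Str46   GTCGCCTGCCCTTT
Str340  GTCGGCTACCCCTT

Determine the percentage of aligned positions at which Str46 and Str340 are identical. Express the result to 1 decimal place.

The sequences differ at positions 5 (C/G), 8 (G/A), 12 (T/C).
11 of the 14 sites match, so the percent identity is 11/14 × 100 = 78.6%.

78.6%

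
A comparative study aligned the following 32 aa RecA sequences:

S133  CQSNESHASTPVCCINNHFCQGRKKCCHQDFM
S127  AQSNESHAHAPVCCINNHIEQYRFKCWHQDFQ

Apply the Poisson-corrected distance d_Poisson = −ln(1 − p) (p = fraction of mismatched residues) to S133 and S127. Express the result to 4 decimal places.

0.3302

Differing sites — 1:C/A; 9:S/H; 10:T/A; 19:F/I; 20:C/E; 22:G/Y; 24:K/F; 27:C/W; 32:M/Q.
p = 9/32 = 0.281250.
d = −ln(1 − 0.281250) = −ln(0.718750) = 0.3302.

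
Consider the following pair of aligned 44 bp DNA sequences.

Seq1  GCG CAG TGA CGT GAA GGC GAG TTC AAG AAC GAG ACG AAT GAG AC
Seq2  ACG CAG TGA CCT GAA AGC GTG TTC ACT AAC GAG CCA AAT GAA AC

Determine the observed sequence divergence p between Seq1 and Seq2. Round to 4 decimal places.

0.2045

The sequences differ at positions 1 (G/A), 11 (G/C), 16 (G/A), 20 (A/T), 26 (A/C), 27 (G/T), 34 (A/C), 36 (G/A), 42 (G/A).
There are 9 differences over 44 sites, so p = 9/44 = 0.2045.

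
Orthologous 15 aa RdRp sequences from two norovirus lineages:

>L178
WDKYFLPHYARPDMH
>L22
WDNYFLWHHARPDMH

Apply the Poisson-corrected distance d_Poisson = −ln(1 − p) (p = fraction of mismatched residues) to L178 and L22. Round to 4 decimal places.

0.2231

Mismatches occur at site 3 (K/N), site 7 (P/W), site 9 (Y/H).
p = 3/15 = 0.200000.
d = −ln(1 − 0.200000) = −ln(0.800000) = 0.2231.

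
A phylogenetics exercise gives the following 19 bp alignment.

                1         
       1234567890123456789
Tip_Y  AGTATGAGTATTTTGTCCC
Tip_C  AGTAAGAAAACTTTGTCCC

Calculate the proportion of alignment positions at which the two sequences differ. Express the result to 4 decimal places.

0.2105

The sequences differ at positions 5 (T/A), 8 (G/A), 9 (T/A), 11 (T/C).
There are 4 differences over 19 sites, so p = 4/19 = 0.2105.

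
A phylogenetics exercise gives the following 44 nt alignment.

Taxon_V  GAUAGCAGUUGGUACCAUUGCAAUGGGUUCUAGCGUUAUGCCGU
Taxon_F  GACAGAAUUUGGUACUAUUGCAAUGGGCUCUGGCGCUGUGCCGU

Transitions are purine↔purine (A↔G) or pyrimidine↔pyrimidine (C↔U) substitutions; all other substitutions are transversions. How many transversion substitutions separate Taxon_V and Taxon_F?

The sequences differ at positions 3 (U/C, transition), 6 (C/A, transversion), 8 (G/U, transversion), 16 (C/U, transition), 28 (U/C, transition), 32 (A/G, transition), 36 (U/C, transition), 38 (A/G, transition).
Of the 8 differences, 6 transitions and 2 transversions, so the answer is 2.

2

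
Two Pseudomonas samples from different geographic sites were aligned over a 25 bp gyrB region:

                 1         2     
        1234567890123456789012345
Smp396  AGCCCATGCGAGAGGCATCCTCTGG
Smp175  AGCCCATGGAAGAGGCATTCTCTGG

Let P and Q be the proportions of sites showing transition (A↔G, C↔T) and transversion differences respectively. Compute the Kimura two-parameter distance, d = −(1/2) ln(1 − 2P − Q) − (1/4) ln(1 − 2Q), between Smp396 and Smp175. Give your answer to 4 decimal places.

Mismatches occur at site 9 (C↔G, transversion), site 10 (G↔A, transition), site 19 (C↔T, transition).
Of the 3 differences, 2 transitions and 1 transversion over 25 sites: P = 2/25 = 0.080000, Q = 1/25 = 0.040000.
d = −0.5·ln(0.800000) − 0.25·ln(0.920000) = −0.5·(-0.223144) − 0.25·(-0.083382) = 0.1324.

0.1324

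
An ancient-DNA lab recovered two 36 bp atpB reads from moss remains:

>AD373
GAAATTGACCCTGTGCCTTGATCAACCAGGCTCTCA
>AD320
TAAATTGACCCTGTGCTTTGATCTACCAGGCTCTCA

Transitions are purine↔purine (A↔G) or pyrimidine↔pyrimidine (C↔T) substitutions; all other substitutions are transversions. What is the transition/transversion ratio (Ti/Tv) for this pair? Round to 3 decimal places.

Mismatches occur at site 1 (G/T, transversion), site 17 (C/T, transition), site 24 (A/T, transversion).
Of the 3 differences, 1 transition and 2 transversions, so Ti/Tv = 1/2 = 0.500.

0.500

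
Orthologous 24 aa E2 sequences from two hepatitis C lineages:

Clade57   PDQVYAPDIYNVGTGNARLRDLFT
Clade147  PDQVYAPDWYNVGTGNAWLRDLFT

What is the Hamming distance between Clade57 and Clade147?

The sequences differ at positions 9 (I/W), 18 (R/W).
That gives 2 mismatches out of 24 aligned sites, so the Hamming distance is 2.

2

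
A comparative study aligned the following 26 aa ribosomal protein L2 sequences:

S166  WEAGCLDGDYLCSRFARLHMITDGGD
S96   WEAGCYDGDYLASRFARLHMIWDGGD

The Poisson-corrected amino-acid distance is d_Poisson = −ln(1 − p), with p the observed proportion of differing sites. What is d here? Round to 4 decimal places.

0.1226

The sequences differ at positions 6 (L/Y), 12 (C/A), 22 (T/W).
p = 3/26 = 0.115385.
d = −ln(1 − 0.115385) = −ln(0.884615) = 0.1226.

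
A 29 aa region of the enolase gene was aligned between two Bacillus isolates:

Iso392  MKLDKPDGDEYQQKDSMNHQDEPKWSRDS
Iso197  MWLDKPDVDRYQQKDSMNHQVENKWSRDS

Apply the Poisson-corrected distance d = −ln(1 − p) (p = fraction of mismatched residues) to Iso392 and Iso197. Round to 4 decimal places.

0.1892

Mismatches occur at site 2 (K→W), site 8 (G→V), site 10 (E→R), site 21 (D→V), site 23 (P→N).
p = 5/29 = 0.172414.
d = −ln(1 − 0.172414) = −ln(0.827586) = 0.1892.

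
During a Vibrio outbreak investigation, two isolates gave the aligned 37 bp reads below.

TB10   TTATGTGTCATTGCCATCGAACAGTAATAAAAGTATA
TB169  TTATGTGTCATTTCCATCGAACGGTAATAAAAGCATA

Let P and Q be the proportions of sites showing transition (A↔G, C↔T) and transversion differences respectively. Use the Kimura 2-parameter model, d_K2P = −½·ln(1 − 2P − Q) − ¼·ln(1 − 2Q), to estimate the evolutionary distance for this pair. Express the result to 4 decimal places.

Mismatches occur at site 13 (G↔T, transversion), site 23 (A↔G, transition), site 34 (T↔C, transition).
Of the 3 differences, 2 transitions and 1 transversion over 37 sites: P = 2/37 = 0.054054, Q = 1/37 = 0.027027.
d = −0.5·ln(0.864865) − 0.25·ln(0.945946) = −0.5·(-0.145182) − 0.25·(-0.055570) = 0.0865.

0.0865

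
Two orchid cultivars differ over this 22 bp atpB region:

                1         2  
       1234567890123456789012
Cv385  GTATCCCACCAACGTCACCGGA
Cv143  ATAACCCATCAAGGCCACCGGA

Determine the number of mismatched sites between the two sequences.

5

Differing sites — 1:G/A; 4:T/A; 9:C/T; 13:C/G; 15:T/C.
That gives 5 mismatches out of 22 aligned sites, so the Hamming distance is 5.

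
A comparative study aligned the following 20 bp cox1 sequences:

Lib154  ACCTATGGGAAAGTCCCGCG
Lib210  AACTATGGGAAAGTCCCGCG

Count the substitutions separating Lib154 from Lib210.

A single mismatch occurs at site 2 (C→A).
That gives 1 mismatch out of 20 aligned sites, so the Hamming distance is 1.

1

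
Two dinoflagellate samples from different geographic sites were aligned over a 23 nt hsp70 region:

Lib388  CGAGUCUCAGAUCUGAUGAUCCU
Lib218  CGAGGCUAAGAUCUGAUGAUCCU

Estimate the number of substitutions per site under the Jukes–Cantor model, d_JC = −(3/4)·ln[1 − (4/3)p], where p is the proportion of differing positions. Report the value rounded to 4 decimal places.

The sequences differ at positions 5 (U/G), 8 (C/A).
p = 2/23 = 0.086957.
d = −0.75 · ln(1 − (4/3)·0.086957) = −0.75 · ln(0.884057) = −0.75 · (-0.123234) = 0.0924.

0.0924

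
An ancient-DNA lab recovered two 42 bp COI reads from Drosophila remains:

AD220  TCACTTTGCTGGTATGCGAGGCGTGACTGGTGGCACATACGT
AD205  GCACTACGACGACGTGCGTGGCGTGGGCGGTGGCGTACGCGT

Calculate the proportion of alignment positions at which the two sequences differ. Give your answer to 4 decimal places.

Mismatches occur at site 1 (T↔G), site 6 (T↔A), site 7 (T↔C), site 9 (C↔A), site 10 (T↔C), site 12 (G↔A), site 13 (T↔C), site 14 (A↔G), site 19 (A↔T), site 26 (A↔G), site 27 (C↔G), site 28 (T↔C), site 35 (A↔G), site 36 (C↔T), site 38 (T↔C), site 39 (A↔G).
There are 16 differences over 42 sites, so p = 16/42 = 0.3810.

0.3810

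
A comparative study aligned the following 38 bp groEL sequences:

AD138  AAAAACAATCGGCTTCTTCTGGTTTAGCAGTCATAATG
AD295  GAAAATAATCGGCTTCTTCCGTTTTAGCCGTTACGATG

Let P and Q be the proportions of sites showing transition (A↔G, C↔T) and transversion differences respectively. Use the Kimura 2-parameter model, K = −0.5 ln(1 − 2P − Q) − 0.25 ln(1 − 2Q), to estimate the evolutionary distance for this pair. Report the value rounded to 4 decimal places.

Differing sites — 1:A/G (Ti); 6:C/T (Ti); 20:T/C (Ti); 22:G/T (Tv); 29:A/C (Tv); 32:C/T (Ti); 34:T/C (Ti); 35:A/G (Ti).
Of the 8 differences, 6 transitions and 2 transversions over 38 sites: P = 6/38 = 0.157895, Q = 2/38 = 0.052632.
d = −0.5·ln(0.631578) − 0.25·ln(0.894736) = −0.5·(-0.459534) − 0.25·(-0.111227) = 0.2576.

0.2576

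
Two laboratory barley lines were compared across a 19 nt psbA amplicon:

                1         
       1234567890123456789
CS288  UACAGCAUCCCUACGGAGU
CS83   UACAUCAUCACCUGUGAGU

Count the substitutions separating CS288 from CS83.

6

Mismatches occur at site 5 (G↔U), site 10 (C↔A), site 12 (U↔C), site 13 (A↔U), site 14 (C↔G), site 15 (G↔U).
That gives 6 mismatches out of 19 aligned sites, so the Hamming distance is 6.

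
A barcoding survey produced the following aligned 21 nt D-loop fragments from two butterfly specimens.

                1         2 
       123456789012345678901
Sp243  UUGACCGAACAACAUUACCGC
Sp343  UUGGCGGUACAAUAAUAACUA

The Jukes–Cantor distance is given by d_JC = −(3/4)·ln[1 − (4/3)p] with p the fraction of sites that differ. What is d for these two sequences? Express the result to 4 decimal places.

0.5319

The sequences differ at positions 4 (A/G), 6 (C/G), 8 (A/U), 13 (C/U), 15 (U/A), 18 (C/A), 20 (G/U), 21 (C/A).
p = 8/21 = 0.380952.
d = −0.75 · ln(1 − (4/3)·0.380952) = −0.75 · ln(0.492064) = −0.75 · (-0.709146) = 0.5319.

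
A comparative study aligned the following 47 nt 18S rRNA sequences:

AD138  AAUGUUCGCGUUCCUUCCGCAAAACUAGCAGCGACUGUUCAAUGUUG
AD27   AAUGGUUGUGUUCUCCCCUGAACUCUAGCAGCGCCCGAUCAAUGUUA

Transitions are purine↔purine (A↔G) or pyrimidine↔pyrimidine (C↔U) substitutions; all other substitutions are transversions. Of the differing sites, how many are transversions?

7

Differing sites — 5:U/G (Tv); 7:C/U (Ti); 9:C/U (Ti); 14:C/U (Ti); 15:U/C (Ti); 16:U/C (Ti); 19:G/U (Tv); 20:C/G (Tv); 23:A/C (Tv); 24:A/U (Tv); 34:A/C (Tv); 36:U/C (Ti); 38:U/A (Tv); 47:G/A (Ti).
Of the 14 differences, 7 transitions and 7 transversions, so the answer is 7.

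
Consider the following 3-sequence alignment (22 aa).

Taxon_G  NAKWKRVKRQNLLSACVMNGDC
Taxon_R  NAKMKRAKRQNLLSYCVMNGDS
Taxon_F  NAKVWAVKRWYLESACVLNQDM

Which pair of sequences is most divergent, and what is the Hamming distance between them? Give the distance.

Pairwise Hamming distances:
  Taxon_G vs Taxon_R: 4
  Taxon_G vs Taxon_F: 9
  Taxon_R vs Taxon_F: 11
The largest is 11, between Taxon_R and Taxon_F.

11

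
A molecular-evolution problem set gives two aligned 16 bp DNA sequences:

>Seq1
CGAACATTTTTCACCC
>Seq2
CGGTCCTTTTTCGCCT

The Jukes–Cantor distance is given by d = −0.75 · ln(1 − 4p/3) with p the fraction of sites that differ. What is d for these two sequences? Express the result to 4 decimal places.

0.4042

The sequences differ at positions 3 (A/G), 4 (A/T), 6 (A/C), 13 (A/G), 16 (C/T).
p = 5/16 = 0.312500.
d = −0.75 · ln(1 − (4/3)·0.312500) = −0.75 · ln(0.583333) = −0.75 · (-0.538997) = 0.4042.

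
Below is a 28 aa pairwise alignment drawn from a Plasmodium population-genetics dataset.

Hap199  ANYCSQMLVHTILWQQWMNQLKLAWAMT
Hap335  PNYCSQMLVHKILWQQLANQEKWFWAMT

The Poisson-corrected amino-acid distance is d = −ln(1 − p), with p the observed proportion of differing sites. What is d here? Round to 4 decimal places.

0.2877

The sequences differ at positions 1 (A/P), 11 (T/K), 17 (W/L), 18 (M/A), 21 (L/E), 23 (L/W), 24 (A/F).
p = 7/28 = 0.250000.
d = −ln(1 − 0.250000) = −ln(0.750000) = 0.2877.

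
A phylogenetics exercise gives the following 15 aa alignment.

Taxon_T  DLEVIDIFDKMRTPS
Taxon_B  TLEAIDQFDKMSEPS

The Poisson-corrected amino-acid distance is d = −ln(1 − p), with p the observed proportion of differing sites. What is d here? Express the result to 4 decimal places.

0.4055

Differing sites — 1:D/T; 4:V/A; 7:I/Q; 12:R/S; 13:T/E.
p = 5/15 = 0.333333.
d = −ln(1 − 0.333333) = −ln(0.666667) = 0.4055.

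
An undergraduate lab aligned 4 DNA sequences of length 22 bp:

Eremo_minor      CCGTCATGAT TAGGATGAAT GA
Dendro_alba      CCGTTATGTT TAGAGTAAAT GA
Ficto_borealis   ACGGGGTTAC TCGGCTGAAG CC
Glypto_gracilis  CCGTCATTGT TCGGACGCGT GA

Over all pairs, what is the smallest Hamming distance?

Pairwise Hamming distances:
  Eremo_minor vs Dendro_alba: 5
  Eremo_minor vs Ficto_borealis: 11
  Eremo_minor vs Glypto_gracilis: 6
  Dendro_alba vs Ficto_borealis: 14
  Dendro_alba vs Glypto_gracilis: 10
  Ficto_borealis vs Glypto_gracilis: 13
The smallest is 5, between Eremo_minor and Dendro_alba.

5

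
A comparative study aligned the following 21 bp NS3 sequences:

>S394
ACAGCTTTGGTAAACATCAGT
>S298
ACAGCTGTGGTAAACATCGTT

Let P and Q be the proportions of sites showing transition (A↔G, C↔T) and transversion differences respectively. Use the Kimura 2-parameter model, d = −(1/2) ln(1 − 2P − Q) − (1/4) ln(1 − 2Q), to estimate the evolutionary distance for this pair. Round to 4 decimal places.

Differing sites — 7:T/G (Tv); 19:A/G (Ti); 20:G/T (Tv).
Of the 3 differences, 1 transition and 2 transversions over 21 sites: P = 1/21 = 0.047619, Q = 2/21 = 0.095238.
d = −0.5·ln(0.809524) − 0.25·ln(0.809524) = −0.5·(-0.211309) − 0.25·(-0.211309) = 0.1585.

0.1585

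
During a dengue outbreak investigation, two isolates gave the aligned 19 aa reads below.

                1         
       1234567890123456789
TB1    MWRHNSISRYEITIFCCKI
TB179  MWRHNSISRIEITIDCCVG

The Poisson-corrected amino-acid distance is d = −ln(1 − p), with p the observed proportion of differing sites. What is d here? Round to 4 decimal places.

Differing sites — 10:Y/I; 15:F/D; 18:K/V; 19:I/G.
p = 4/19 = 0.210526.
d = −ln(1 − 0.210526) = −ln(0.789474) = 0.2364.

0.2364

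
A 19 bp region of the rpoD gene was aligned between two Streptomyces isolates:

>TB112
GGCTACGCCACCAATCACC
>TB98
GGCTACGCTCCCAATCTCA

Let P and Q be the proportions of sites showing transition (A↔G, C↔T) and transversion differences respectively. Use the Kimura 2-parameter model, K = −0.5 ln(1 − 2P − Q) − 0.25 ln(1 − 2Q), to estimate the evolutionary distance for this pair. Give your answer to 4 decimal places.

Mismatches occur at site 9 (C/T, transition), site 10 (A/C, transversion), site 17 (A/T, transversion), site 19 (C/A, transversion).
Of the 4 differences, 1 transition and 3 transversions over 19 sites: P = 1/19 = 0.052632, Q = 3/19 = 0.157895.
d = −0.5·ln(0.736841) − 0.25·ln(0.684210) = −0.5·(-0.305383) − 0.25·(-0.379490) = 0.2476.

0.2476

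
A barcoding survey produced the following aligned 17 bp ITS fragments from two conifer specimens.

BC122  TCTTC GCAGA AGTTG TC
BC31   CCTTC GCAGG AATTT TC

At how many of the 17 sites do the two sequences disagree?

Differing sites — 1:T/C; 10:A/G; 12:G/A; 15:G/T.
That gives 4 mismatches out of 17 aligned sites, so the Hamming distance is 4.

4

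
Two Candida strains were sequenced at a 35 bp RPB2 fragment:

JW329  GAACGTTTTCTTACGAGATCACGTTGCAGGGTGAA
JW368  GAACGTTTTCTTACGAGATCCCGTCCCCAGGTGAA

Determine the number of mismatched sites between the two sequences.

5

Mismatches occur at site 21 (A↔C), site 25 (T↔C), site 26 (G↔C), site 28 (A↔C), site 29 (G↔A).
That gives 5 mismatches out of 35 aligned sites, so the Hamming distance is 5.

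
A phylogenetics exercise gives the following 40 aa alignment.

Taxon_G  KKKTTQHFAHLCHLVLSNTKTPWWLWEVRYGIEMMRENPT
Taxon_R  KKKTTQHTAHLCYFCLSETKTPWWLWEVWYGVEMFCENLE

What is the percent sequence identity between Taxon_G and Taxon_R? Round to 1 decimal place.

72.5%

The sequences differ at positions 8 (F/T), 13 (H/Y), 14 (L/F), 15 (V/C), 18 (N/E), 29 (R/W), 32 (I/V), 35 (M/F), 36 (R/C), 39 (P/L), 40 (T/E).
29 of the 40 sites match, so the percent identity is 29/40 × 100 = 72.5%.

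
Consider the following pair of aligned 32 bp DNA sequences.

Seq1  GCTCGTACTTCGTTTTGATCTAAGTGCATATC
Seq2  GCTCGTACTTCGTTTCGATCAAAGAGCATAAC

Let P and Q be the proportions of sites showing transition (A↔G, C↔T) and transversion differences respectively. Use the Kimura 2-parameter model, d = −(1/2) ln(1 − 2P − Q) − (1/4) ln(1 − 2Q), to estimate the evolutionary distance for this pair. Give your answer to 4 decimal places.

0.1369

The sequences differ at positions 16 (T/C, transition), 21 (T/A, transversion), 25 (T/A, transversion), 31 (T/A, transversion).
Of the 4 differences, 1 transition and 3 transversions over 32 sites: P = 1/32 = 0.031250, Q = 3/32 = 0.093750.
d = −0.5·ln(0.843750) − 0.25·ln(0.812500) = −0.5·(-0.169899) − 0.25·(-0.207639) = 0.1369.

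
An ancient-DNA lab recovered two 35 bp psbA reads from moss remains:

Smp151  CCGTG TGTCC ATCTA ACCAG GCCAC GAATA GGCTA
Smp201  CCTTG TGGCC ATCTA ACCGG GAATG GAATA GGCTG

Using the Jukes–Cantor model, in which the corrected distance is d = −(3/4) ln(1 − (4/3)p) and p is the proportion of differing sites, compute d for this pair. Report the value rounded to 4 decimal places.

The sequences differ at positions 3 (G/T), 8 (T/G), 19 (A/G), 22 (C/A), 23 (C/A), 24 (A/T), 25 (C/G), 35 (A/G).
p = 8/35 = 0.228571.
d = −0.75 · ln(1 − (4/3)·0.228571) = −0.75 · ln(0.695239) = −0.75 · (-0.363500) = 0.2726.

0.2726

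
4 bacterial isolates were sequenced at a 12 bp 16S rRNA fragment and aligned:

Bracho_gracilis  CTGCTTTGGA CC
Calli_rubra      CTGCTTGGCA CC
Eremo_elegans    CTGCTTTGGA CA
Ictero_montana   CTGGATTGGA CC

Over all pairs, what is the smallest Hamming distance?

Pairwise Hamming distances:
  Bracho_gracilis vs Calli_rubra: 2
  Bracho_gracilis vs Eremo_elegans: 1
  Bracho_gracilis vs Ictero_montana: 2
  Calli_rubra vs Eremo_elegans: 3
  Calli_rubra vs Ictero_montana: 4
  Eremo_elegans vs Ictero_montana: 3
The smallest is 1, between Bracho_gracilis and Eremo_elegans.

1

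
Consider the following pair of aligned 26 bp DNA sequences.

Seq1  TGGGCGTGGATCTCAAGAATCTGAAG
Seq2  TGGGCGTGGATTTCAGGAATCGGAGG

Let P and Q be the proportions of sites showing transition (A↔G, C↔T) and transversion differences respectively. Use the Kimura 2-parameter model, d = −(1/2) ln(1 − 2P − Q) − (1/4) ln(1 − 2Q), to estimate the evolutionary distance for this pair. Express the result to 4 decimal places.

Mismatches occur at site 12 (C→T, transition), site 16 (A→G, transition), site 22 (T→G, transversion), site 25 (A→G, transition).
Of the 4 differences, 3 transitions and 1 transversion over 26 sites: P = 3/26 = 0.115385, Q = 1/26 = 0.038462.
d = −0.5·ln(0.730768) − 0.25·ln(0.923076) = −0.5·(-0.313659) − 0.25·(-0.080044) = 0.1768.

0.1768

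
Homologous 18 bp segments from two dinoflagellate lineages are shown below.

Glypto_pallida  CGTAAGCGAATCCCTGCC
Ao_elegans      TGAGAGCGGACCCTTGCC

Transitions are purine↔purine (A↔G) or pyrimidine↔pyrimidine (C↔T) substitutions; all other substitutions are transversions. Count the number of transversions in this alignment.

Differing sites — 1:C/T (Ti); 3:T/A (Tv); 4:A/G (Ti); 9:A/G (Ti); 11:T/C (Ti); 14:C/T (Ti).
Of the 6 differences, 5 transitions and 1 transversion, so the answer is 1.

1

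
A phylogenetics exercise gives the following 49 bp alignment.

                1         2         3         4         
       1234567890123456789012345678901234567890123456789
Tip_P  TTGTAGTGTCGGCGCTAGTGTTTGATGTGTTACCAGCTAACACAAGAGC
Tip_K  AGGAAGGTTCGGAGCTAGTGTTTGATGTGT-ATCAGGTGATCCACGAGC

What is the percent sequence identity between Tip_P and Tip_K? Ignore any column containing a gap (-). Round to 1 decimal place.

75.0%

Excluding the 1 gap column leaves 48 comparable sites.
Mismatches occur at site 1 (T/A), site 2 (T/G), site 4 (T/A), site 7 (T/G), site 8 (G/T), site 13 (C/A), site 33 (C/T), site 37 (C/G), site 39 (A/G), site 41 (C/T), site 42 (A/C), site 45 (A/C).
36 of the 48 comparable sites match, so the percent identity is 36/48 × 100 = 75.0%.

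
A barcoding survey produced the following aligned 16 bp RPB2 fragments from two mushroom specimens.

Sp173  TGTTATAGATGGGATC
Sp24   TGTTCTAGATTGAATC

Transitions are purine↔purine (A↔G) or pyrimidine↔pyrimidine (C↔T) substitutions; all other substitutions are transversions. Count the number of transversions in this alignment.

Mismatches occur at site 5 (A/C, transversion), site 11 (G/T, transversion), site 13 (G/A, transition).
Of the 3 differences, 1 transition and 2 transversions, so the answer is 2.

2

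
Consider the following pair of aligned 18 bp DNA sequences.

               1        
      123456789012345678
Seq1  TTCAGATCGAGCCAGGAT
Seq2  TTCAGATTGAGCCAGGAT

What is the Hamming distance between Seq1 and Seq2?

1

A single mismatch occurs at site 8 (C/T).
That gives 1 mismatch out of 18 aligned sites, so the Hamming distance is 1.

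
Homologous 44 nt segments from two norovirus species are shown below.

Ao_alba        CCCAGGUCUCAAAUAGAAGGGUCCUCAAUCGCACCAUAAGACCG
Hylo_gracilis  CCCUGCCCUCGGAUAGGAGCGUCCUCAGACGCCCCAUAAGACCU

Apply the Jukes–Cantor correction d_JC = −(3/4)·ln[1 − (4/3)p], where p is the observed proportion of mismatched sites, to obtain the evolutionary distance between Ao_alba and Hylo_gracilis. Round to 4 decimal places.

Mismatches occur at site 4 (A→U), site 6 (G→C), site 7 (U→C), site 11 (A→G), site 12 (A→G), site 17 (A→G), site 20 (G→C), site 28 (A→G), site 29 (U→A), site 33 (A→C), site 44 (G→U).
p = 11/44 = 0.250000.
d = −0.75 · ln(1 − (4/3)·0.250000) = −0.75 · ln(0.666667) = −0.75 · (-0.405465) = 0.3041.

0.3041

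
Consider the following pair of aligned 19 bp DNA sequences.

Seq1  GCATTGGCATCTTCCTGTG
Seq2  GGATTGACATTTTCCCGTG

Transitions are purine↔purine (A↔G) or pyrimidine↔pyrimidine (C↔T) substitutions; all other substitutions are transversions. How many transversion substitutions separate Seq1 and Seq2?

Mismatches occur at site 2 (C/G, transversion), site 7 (G/A, transition), site 11 (C/T, transition), site 16 (T/C, transition).
Of the 4 differences, 3 transitions and 1 transversion, so the answer is 1.

1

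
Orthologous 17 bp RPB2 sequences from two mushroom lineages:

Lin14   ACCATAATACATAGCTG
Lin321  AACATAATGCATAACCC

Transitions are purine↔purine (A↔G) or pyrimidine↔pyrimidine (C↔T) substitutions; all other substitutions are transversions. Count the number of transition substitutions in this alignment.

The sequences differ at positions 2 (C/A, transversion), 9 (A/G, transition), 14 (G/A, transition), 16 (T/C, transition), 17 (G/C, transversion).
Of the 5 differences, 3 transitions and 2 transversions, so the answer is 3.

3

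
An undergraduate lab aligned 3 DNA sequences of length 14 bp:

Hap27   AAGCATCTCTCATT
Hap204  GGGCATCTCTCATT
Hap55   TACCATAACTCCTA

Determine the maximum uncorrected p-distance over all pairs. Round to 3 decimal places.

0.500

Pairwise Hamming distances:
  Hap27 vs Hap204: 2
  Hap27 vs Hap55: 6
  Hap204 vs Hap55: 7
The largest is 7 mismatches, between Hap204 and Hap55; p = 7/14 = 0.500.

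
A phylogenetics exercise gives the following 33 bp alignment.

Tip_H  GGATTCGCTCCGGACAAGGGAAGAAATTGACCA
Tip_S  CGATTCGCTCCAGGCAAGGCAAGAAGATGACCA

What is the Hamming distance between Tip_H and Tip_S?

Mismatches occur at site 1 (G↔C), site 12 (G↔A), site 14 (A↔G), site 20 (G↔C), site 26 (A↔G), site 27 (T↔A).
That gives 6 mismatches out of 33 aligned sites, so the Hamming distance is 6.

6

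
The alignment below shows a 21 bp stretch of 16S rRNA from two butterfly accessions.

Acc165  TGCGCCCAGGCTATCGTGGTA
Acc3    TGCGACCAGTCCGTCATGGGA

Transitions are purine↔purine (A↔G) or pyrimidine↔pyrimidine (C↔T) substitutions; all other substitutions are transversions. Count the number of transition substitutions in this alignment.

Mismatches occur at site 5 (C/A, transversion), site 10 (G/T, transversion), site 12 (T/C, transition), site 13 (A/G, transition), site 16 (G/A, transition), site 20 (T/G, transversion).
Of the 6 differences, 3 transitions and 3 transversions, so the answer is 3.

3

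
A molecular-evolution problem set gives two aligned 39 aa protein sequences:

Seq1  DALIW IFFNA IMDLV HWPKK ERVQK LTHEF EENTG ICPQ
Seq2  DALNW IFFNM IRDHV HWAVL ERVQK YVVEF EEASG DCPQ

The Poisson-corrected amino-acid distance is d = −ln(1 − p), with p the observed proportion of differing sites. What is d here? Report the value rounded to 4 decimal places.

Differing sites — 4:I/N; 10:A/M; 12:M/R; 14:L/H; 18:P/A; 19:K/V; 20:K/L; 26:L/Y; 27:T/V; 28:H/V; 33:N/A; 34:T/S; 36:I/D.
p = 13/39 = 0.333333.
d = −ln(1 − 0.333333) = −ln(0.666667) = 0.4055.

0.4055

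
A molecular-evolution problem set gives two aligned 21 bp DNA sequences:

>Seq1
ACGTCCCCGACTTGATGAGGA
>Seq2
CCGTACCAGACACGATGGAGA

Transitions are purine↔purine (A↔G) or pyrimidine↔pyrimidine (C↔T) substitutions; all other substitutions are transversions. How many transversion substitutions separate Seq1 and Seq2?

The sequences differ at positions 1 (A/C, transversion), 5 (C/A, transversion), 8 (C/A, transversion), 12 (T/A, transversion), 13 (T/C, transition), 18 (A/G, transition), 19 (G/A, transition).
Of the 7 differences, 3 transitions and 4 transversions, so the answer is 4.

4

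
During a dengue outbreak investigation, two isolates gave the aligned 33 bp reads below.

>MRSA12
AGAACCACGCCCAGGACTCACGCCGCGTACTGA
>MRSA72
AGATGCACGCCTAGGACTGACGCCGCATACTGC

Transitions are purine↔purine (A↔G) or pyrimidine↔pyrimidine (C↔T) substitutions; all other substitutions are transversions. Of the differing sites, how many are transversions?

Mismatches occur at site 4 (A↔T, transversion), site 5 (C↔G, transversion), site 12 (C↔T, transition), site 19 (C↔G, transversion), site 27 (G↔A, transition), site 33 (A↔C, transversion).
Of the 6 differences, 2 transitions and 4 transversions, so the answer is 4.

4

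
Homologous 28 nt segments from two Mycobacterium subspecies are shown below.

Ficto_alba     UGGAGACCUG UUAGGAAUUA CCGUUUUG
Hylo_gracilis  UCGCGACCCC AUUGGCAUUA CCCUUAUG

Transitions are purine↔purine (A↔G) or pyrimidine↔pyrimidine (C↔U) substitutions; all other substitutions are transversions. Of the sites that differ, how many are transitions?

1

Differing sites — 2:G/C (Tv); 4:A/C (Tv); 9:U/C (Ti); 10:G/C (Tv); 11:U/A (Tv); 13:A/U (Tv); 16:A/C (Tv); 23:G/C (Tv); 26:U/A (Tv).
Of the 9 differences, 1 transition and 8 transversions, so the answer is 1.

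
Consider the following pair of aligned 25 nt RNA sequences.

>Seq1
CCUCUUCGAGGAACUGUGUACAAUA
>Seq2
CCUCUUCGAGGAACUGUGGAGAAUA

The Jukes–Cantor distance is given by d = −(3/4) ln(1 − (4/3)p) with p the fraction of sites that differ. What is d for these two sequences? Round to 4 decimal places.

0.0846

Mismatches occur at site 19 (U/G), site 21 (C/G).
p = 2/25 = 0.080000.
d = −0.75 · ln(1 − (4/3)·0.080000) = −0.75 · ln(0.893333) = −0.75 · (-0.112796) = 0.0846.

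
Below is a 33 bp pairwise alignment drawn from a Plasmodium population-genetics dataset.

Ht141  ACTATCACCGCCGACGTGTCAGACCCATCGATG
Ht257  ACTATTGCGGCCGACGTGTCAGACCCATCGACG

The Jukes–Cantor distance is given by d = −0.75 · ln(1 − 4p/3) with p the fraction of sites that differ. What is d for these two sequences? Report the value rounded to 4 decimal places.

The sequences differ at positions 6 (C/T), 7 (A/G), 9 (C/G), 32 (T/C).
p = 4/33 = 0.121212.
d = −0.75 · ln(1 − (4/3)·0.121212) = −0.75 · ln(0.838384) = −0.75 · (-0.176279) = 0.1322.

0.1322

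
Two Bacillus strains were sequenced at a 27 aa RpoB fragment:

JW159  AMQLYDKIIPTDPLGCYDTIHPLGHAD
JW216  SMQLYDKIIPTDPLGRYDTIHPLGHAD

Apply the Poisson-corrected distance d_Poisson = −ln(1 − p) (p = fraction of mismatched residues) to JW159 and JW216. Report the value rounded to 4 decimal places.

0.0770

The sequences differ at positions 1 (A/S), 16 (C/R).
p = 2/27 = 0.074074.
d = −ln(1 − 0.074074) = −ln(0.925926) = 0.0770.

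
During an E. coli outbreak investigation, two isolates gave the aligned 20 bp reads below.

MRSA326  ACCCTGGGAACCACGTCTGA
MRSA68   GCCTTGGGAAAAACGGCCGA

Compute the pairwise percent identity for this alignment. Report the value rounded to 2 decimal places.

The sequences differ at positions 1 (A/G), 4 (C/T), 11 (C/A), 12 (C/A), 16 (T/G), 18 (T/C).
14 of the 20 sites match, so the percent identity is 14/20 × 100 = 70.00%.

70.00%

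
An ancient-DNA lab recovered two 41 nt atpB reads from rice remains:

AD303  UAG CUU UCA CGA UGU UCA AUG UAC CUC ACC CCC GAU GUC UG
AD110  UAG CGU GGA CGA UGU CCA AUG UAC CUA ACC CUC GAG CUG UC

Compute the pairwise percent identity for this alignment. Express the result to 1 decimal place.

The sequences differ at positions 5 (U/G), 7 (U/G), 8 (C/G), 16 (U/C), 27 (C/A), 32 (C/U), 36 (U/G), 37 (G/C), 39 (C/G), 41 (G/C).
31 of the 41 sites match, so the percent identity is 31/41 × 100 = 75.6%.

75.6%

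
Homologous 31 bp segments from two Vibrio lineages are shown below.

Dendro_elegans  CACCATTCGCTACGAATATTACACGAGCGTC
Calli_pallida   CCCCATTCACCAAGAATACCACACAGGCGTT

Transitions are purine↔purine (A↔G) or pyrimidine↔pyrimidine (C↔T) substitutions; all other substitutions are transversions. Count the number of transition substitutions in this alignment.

The sequences differ at positions 2 (A/C, transversion), 9 (G/A, transition), 11 (T/C, transition), 13 (C/A, transversion), 19 (T/C, transition), 20 (T/C, transition), 25 (G/A, transition), 26 (A/G, transition), 31 (C/T, transition).
Of the 9 differences, 7 transitions and 2 transversions, so the answer is 7.

7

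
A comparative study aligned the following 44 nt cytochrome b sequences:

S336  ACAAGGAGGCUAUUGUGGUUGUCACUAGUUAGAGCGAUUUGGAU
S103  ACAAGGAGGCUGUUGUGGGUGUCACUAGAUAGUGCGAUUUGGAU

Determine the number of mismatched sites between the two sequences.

The sequences differ at positions 12 (A/G), 19 (U/G), 29 (U/A), 33 (A/U).
That gives 4 mismatches out of 44 aligned sites, so the Hamming distance is 4.

4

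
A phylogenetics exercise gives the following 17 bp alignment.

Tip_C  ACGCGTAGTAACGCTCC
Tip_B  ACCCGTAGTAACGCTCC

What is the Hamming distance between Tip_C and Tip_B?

1

Differing sites — 3:G/C.
That gives 1 mismatch out of 17 aligned sites, so the Hamming distance is 1.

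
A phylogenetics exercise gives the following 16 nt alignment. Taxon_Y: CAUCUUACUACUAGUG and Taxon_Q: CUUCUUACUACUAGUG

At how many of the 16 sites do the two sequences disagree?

1

Differing sites — 2:A/U.
That gives 1 mismatch out of 16 aligned sites, so the Hamming distance is 1.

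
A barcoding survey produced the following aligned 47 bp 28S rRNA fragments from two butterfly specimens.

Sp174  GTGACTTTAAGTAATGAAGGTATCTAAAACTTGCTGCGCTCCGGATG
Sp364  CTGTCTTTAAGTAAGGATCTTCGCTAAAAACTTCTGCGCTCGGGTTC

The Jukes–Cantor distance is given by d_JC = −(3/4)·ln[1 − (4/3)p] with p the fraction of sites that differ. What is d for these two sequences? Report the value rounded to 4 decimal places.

0.3796

Differing sites — 1:G/C; 4:A/T; 15:T/G; 18:A/T; 19:G/C; 20:G/T; 22:A/C; 23:T/G; 30:C/A; 31:T/C; 33:G/T; 42:C/G; 45:A/T; 47:G/C.
p = 14/47 = 0.297872.
d = −0.75 · ln(1 − (4/3)·0.297872) = −0.75 · ln(0.602837) = −0.75 · (-0.506108) = 0.3796.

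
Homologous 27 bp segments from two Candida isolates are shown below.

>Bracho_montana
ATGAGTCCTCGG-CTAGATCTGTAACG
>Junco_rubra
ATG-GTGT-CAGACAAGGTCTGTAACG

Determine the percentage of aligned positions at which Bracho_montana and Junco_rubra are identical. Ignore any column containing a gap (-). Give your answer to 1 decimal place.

79.2%

Excluding the 3 gap columns leaves 24 comparable sites.
The sequences differ at positions 7 (C/G), 8 (C/T), 11 (G/A), 15 (T/A), 18 (A/G).
19 of the 24 comparable sites match, so the percent identity is 19/24 × 100 = 79.2%.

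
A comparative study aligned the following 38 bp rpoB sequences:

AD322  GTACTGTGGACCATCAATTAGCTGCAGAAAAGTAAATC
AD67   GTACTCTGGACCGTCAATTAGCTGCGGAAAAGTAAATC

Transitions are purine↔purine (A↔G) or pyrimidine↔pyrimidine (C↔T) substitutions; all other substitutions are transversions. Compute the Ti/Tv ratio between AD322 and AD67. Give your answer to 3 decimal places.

Differing sites — 6:G/C (Tv); 13:A/G (Ti); 26:A/G (Ti).
Of the 3 differences, 2 transitions and 1 transversion, so Ti/Tv = 2/1 = 2.000.

2.000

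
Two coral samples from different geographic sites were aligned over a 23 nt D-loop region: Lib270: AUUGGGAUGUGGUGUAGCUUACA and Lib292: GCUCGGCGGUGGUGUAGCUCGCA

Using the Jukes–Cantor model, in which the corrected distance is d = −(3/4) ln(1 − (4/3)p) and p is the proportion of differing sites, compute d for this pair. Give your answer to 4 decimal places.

0.3904

Differing sites — 1:A/G; 2:U/C; 4:G/C; 7:A/C; 8:U/G; 20:U/C; 21:A/G.
p = 7/23 = 0.304348.
d = −0.75 · ln(1 − (4/3)·0.304348) = −0.75 · ln(0.594203) = −0.75 · (-0.520534) = 0.3904.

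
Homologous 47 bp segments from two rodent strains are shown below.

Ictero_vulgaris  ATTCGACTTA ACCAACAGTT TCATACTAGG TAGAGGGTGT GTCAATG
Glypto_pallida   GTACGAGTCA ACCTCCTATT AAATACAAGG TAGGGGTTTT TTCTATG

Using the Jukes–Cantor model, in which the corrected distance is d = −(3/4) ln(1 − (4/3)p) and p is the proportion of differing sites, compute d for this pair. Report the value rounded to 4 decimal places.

0.4537

Differing sites — 1:A/G; 3:T/A; 7:C/G; 9:T/C; 14:A/T; 15:A/C; 17:A/T; 18:G/A; 21:T/A; 22:C/A; 27:T/A; 34:A/G; 37:G/T; 39:G/T; 41:G/T; 44:A/T.
p = 16/47 = 0.340426.
d = −0.75 · ln(1 − (4/3)·0.340426) = −0.75 · ln(0.546099) = −0.75 · (-0.604955) = 0.4537.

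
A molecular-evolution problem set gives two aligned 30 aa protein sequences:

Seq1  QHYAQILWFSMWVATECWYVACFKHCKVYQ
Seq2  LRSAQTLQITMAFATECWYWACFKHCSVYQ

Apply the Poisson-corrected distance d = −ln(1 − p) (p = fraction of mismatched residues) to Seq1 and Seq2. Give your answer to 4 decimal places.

Differing sites — 1:Q/L; 2:H/R; 3:Y/S; 6:I/T; 8:W/Q; 9:F/I; 10:S/T; 12:W/A; 13:V/F; 20:V/W; 27:K/S.
p = 11/30 = 0.366667.
d = −ln(1 − 0.366667) = −ln(0.633333) = 0.4568.

0.4568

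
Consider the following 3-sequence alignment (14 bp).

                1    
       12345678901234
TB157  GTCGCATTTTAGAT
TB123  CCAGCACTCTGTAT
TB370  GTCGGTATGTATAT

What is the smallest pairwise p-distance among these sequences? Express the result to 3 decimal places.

0.357

Pairwise Hamming distances:
  TB157 vs TB123: 7
  TB157 vs TB370: 5
  TB123 vs TB370: 8
The smallest is 5 mismatches, between TB157 and TB370; p = 5/14 = 0.357.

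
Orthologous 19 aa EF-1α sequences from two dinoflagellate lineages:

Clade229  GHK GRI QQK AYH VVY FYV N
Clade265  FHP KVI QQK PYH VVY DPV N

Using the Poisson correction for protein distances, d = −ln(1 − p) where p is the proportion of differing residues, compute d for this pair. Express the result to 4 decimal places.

0.4595

The sequences differ at positions 1 (G/F), 3 (K/P), 4 (G/K), 5 (R/V), 10 (A/P), 16 (F/D), 17 (Y/P).
p = 7/19 = 0.368421.
d = −ln(1 − 0.368421) = −ln(0.631579) = 0.4595.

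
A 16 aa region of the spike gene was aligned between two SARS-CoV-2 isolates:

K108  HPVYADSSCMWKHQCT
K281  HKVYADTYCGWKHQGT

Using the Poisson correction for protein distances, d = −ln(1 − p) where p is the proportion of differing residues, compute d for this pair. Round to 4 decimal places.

Differing sites — 2:P/K; 7:S/T; 8:S/Y; 10:M/G; 15:C/G.
p = 5/16 = 0.312500.
d = −ln(1 − 0.312500) = −ln(0.687500) = 0.3747.

0.3747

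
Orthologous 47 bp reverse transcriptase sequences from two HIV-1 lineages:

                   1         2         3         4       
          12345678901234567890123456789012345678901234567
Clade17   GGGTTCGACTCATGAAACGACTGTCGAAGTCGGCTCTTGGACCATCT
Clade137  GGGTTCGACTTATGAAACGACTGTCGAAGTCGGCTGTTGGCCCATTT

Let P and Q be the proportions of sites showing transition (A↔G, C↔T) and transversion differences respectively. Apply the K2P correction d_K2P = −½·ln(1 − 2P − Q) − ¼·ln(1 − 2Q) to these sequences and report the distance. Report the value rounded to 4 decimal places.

The sequences differ at positions 11 (C/T, transition), 36 (C/G, transversion), 41 (A/C, transversion), 46 (C/T, transition).
Of the 4 differences, 2 transitions and 2 transversions over 47 sites: P = 2/47 = 0.042553, Q = 2/47 = 0.042553.
d = −0.5·ln(0.872341) − 0.25·ln(0.914894) = −0.5·(-0.136575) − 0.25·(-0.088947) = 0.0905.

0.0905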